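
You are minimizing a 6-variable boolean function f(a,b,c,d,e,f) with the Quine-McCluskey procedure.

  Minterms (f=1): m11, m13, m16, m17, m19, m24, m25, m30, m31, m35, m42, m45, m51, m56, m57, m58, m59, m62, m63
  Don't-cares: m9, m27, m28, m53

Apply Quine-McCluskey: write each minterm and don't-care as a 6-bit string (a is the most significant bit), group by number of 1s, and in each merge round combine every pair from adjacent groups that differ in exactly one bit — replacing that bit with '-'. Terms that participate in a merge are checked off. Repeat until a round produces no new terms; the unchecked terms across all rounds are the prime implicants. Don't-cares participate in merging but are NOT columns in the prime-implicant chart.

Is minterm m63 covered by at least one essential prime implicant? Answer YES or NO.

NO

size-2^0 implicants → 001001(✓)  001011(✓)  001101(✓)  010000(✓)  010001(✓)  010011(✓)  011000(✓)  011001(✓)  011011(✓)  011100(✓)  011110(✓)  011111(✓)  100011(✓)  101010(✓)  101101(✓)  110011(✓)  110101  111000(✓)  111001(✓)  111010(✓)  111011(✓)  111110(✓)  111111(✓)
size-2^1 implicants → -01101  -10011(✓)  -11000(✓)  -11001(✓)  -11011(✓)  -11110(✓)  -11111(✓)  0-1001(✓)  0-1011(✓)  001-01  0010-1(✓)  01-000(✓)  01-001(✓)  01-011(✓)  0100-1(✓)  01000-(✓)  011-00  011-11(✓)  0110-1(✓)  01100-(✓)  0111-0  01111-(✓)  1-0011  1-1010  11-011(✓)  111-10(✓)  111-11(✓)  1110-0(✓)  1110-1(✓)  11100-(✓)  11101-(✓)  11111-(✓)
size-2^2 implicants → -1-011  -11-11  -110-1  -1100-  -1111-  0-10-1  01-0-1  01-00-  111-1-  1110--
Unchecked terms (primes): -01101, -1-011, -11-11, -110-1, -1100-, -1111-, 0-10-1, 001-01, 01-0-1, 01-00-, 011-00, 0111-0, 1-0011, 1-1010, 110101, 111-1-, 1110--
Minterm coverage:
  m11 ⊆ 0-10-1 [E]
  m13 ⊆ -01101,001-01
  m16 ⊆ 01-00- [E]
  m17 ⊆ 01-0-1,01-00-
  m19 ⊆ -1-011,01-0-1
  m24 ⊆ -1100-,01-00-,011-00
  m25 ⊆ -110-1,-1100-,0-10-1,01-0-1,01-00-
  m30 ⊆ -1111-,0111-0
  m31 ⊆ -11-11,-1111-
  m35 ⊆ 1-0011 [E]
  m42 ⊆ 1-1010 [E]
  m45 ⊆ -01101 [E]
  m51 ⊆ -1-011,1-0011
  m56 ⊆ -1100-,1110--
  m57 ⊆ -110-1,-1100-,1110--
  m58 ⊆ 1-1010,111-1-,1110--
  m59 ⊆ -1-011,-11-11,-110-1,111-1-,1110--
  m62 ⊆ -1111-,111-1-
  m63 ⊆ -11-11,-1111-,111-1-
E = {-01101, 0-10-1, 01-00-, 1-0011, 1-1010}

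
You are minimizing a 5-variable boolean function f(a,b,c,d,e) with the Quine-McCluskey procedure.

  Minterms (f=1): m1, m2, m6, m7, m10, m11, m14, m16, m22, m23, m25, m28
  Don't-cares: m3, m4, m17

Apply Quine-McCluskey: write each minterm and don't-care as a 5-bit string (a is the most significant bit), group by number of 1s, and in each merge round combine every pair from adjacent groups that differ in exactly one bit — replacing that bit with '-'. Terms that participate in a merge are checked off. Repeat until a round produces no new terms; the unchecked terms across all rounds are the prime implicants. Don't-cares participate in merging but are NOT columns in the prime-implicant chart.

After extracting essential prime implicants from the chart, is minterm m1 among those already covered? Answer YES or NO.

size-2^0 implicants → 00001(✓)  00010(✓)  00011(✓)  00100(✓)  00110(✓)  00111(✓)  01010(✓)  01011(✓)  01110(✓)  10000(✓)  10001(✓)  10110(✓)  10111(✓)  11001(✓)  11100
size-2^1 implicants → -0001  -0110(✓)  -0111(✓)  0-010(✓)  0-011(✓)  0-110(✓)  00-10(✓)  00-11(✓)  000-1  0001-(✓)  001-0  0011-(✓)  01-10(✓)  0101-(✓)  1-001  1000-  1011-(✓)
size-2^2 implicants → -011-  0--10  0-01-  00-1-
Unchecked terms (primes): -0001, -011-, 0--10, 0-01-, 00-1-, 000-1, 001-0, 1-001, 1000-, 11100
Minterm coverage:
  m1 ⊆ -0001,000-1
  m2 ⊆ 0--10,0-01-,00-1-
  m6 ⊆ -011-,0--10,00-1-,001-0
  m7 ⊆ -011-,00-1-
  m10 ⊆ 0--10,0-01-
  m11 ⊆ 0-01- [E]
  m14 ⊆ 0--10 [E]
  m16 ⊆ 1000- [E]
  m22 ⊆ -011- [E]
  m23 ⊆ -011- [E]
  m25 ⊆ 1-001 [E]
  m28 ⊆ 11100 [E]
E = {-011-, 0--10, 0-01-, 1-001, 1000-, 11100}

NO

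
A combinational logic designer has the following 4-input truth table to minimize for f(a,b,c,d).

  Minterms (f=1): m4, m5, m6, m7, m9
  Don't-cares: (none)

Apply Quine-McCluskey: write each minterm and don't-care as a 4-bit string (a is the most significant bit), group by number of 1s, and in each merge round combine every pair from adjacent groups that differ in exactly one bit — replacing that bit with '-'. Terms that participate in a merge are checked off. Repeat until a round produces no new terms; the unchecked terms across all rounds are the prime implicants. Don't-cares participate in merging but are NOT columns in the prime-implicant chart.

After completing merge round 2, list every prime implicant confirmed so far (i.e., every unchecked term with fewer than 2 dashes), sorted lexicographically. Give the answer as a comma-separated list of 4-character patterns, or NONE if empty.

Round 0: 0100✓ 0101✓ 0110✓ 0111✓ 1001
Round 1: 01-0✓ 01-1✓ 010-✓ 011-✓
Round 2: 01--
PIs = {01--, 1001}

1001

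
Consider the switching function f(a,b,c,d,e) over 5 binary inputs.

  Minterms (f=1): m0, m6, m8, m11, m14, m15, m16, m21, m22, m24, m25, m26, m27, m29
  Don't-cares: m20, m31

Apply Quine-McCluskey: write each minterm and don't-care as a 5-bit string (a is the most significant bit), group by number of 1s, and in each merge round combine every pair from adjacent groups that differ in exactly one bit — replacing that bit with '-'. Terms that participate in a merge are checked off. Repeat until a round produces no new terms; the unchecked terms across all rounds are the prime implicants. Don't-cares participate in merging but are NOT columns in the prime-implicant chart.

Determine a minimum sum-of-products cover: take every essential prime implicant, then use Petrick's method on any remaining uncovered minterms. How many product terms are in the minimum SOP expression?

6

[col 0] 00000*, 00110*, 01000*, 01011*, 01110*, 01111*, 10000*, 10100*, 10101*, 10110*, 11000*, 11001*, 11010*, 11011*, 11101*, 11111*
[col 1] -0000*, -0110, -1000*, -1011*, -1111*, 0-000*, 0-110, 01-11*, 0111-, 1-000*, 1-101, 10-00, 101-0, 1010-, 11-01*, 11-11*, 110-0*, 110-1*, 1100-*, 1101-*, 111-1*
[col 2] --000, -1-11, 11--1, 110--
Prime implicants: --000, -0110, -1-11, 0-110, 0111-, 1-101, 10-00, 101-0, 1010-, 11--1, 110--
PI chart (minterm → PIs covering it):
  0 | --000  (sole → essential)
  6 | -0110,0-110
  8 | --000  (sole → essential)
  11 | -1-11  (sole → essential)
  14 | 0-110,0111-
  15 | -1-11,0111-
  16 | --000,10-00
  21 | 1-101,1010-
  22 | -0110,101-0
  24 | --000,110--
  25 | 11--1,110--
  26 | 110--  (sole → essential)
  27 | -1-11,11--1,110--
  29 | 1-101,11--1
Essential prime implicants: --000, -1-11, 110--
Petrick residual → -0110, 0-110, 1-101
Minimum SOP uses 6 PIs: c'd'e' + b'cde' + bde + a'cde' + acd'e + abc'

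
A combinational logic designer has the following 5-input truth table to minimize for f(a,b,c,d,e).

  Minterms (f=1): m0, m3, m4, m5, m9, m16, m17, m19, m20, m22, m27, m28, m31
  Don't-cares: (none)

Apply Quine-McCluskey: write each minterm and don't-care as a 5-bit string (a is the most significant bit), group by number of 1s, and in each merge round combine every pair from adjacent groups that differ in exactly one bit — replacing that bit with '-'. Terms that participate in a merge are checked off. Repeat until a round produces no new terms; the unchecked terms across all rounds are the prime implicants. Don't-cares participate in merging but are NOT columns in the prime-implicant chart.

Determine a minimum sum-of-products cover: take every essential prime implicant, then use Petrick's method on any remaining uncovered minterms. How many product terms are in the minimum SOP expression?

8

size-2^0 implicants → 00000(✓)  00011(✓)  00100(✓)  00101(✓)  01001  10000(✓)  10001(✓)  10011(✓)  10100(✓)  10110(✓)  11011(✓)  11100(✓)  11111(✓)
size-2^1 implicants → -0000(✓)  -0011  -0100(✓)  00-00(✓)  0010-  1-011  1-100  10-00(✓)  100-1  1000-  101-0  11-11
size-2^2 implicants → -0-00
Unchecked terms (primes): -0-00, -0011, 0010-, 01001, 1-011, 1-100, 100-1, 1000-, 101-0, 11-11
Minterm coverage:
  m0 ⊆ -0-00 [E]
  m3 ⊆ -0011 [E]
  m4 ⊆ -0-00,0010-
  m5 ⊆ 0010- [E]
  m9 ⊆ 01001 [E]
  m16 ⊆ -0-00,1000-
  m17 ⊆ 100-1,1000-
  m19 ⊆ -0011,1-011,100-1
  m20 ⊆ -0-00,1-100,101-0
  m22 ⊆ 101-0 [E]
  m27 ⊆ 1-011,11-11
  m28 ⊆ 1-100 [E]
  m31 ⊆ 11-11 [E]
E = {-0-00, -0011, 0010-, 01001, 1-100, 101-0, 11-11}
Petrick residual → 100-1
Cover = b'd'e' + b'c'de + a'b'cd' + a'bc'd'e + acd'e' + ab'c'e + ab'ce' + abde  |cover|=8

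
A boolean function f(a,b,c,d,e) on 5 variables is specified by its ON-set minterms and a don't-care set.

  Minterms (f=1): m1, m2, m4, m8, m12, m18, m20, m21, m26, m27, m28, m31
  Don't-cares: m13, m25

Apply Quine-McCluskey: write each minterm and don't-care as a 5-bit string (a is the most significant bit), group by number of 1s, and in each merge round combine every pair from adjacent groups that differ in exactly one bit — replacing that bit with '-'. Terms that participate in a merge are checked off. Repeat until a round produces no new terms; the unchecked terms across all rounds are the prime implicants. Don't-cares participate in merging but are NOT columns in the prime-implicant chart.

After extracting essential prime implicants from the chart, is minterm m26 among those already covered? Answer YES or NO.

[col 0] 00001, 00010*, 00100*, 01000*, 01100*, 01101*, 10010*, 10100*, 10101*, 11001*, 11010*, 11011*, 11100*, 11111*
[col 1] -0010, -0100*, -1100*, 0-100*, 01-00, 0110-, 1-010, 1-100*, 1010-, 11-11, 110-1, 1101-
[col 2] --100
Prime implicants: --100, -0010, 00001, 01-00, 0110-, 1-010, 1010-, 11-11, 110-1, 1101-
PI chart (minterm → PIs covering it):
  1 | 00001  (sole → essential)
  2 | -0010  (sole → essential)
  4 | --100  (sole → essential)
  8 | 01-00  (sole → essential)
  12 | --100,01-00,0110-
  18 | -0010,1-010
  20 | --100,1010-
  21 | 1010-  (sole → essential)
  26 | 1-010,1101-
  27 | 11-11,110-1,1101-
  28 | --100  (sole → essential)
  31 | 11-11  (sole → essential)
Essential prime implicants: --100, -0010, 00001, 01-00, 1010-, 11-11

NO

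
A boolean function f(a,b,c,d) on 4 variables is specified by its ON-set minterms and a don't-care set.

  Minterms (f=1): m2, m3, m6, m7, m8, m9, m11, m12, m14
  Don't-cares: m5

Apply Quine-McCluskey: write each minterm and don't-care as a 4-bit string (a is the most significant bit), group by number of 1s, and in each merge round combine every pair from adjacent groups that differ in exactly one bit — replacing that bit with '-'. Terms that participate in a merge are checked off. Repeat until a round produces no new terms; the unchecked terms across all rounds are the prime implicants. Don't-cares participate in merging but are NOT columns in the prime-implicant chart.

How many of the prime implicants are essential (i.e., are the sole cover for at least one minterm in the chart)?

1

size-2^0 implicants → 0010(✓)  0011(✓)  0101(✓)  0110(✓)  0111(✓)  1000(✓)  1001(✓)  1011(✓)  1100(✓)  1110(✓)
size-2^1 implicants → -011  -110  0-10(✓)  0-11(✓)  001-(✓)  01-1  011-(✓)  1-00  10-1  100-  11-0
size-2^2 implicants → 0-1-
Unchecked terms (primes): -011, -110, 0-1-, 01-1, 1-00, 10-1, 100-, 11-0
Minterm coverage:
  m2 ⊆ 0-1- [E]
  m3 ⊆ -011,0-1-
  m6 ⊆ -110,0-1-
  m7 ⊆ 0-1-,01-1
  m8 ⊆ 1-00,100-
  m9 ⊆ 10-1,100-
  m11 ⊆ -011,10-1
  m12 ⊆ 1-00,11-0
  m14 ⊆ -110,11-0
E = {0-1-}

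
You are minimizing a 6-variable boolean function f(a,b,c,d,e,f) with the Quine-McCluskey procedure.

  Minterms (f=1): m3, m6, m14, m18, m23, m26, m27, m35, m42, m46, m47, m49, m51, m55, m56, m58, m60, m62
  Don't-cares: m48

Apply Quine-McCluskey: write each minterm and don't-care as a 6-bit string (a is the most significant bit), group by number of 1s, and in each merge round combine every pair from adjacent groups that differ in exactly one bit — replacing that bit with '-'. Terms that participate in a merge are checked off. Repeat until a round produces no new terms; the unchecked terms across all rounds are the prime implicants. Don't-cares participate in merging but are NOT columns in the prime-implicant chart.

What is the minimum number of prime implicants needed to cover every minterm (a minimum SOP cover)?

9

size-2^0 implicants → 000011(✓)  000110(✓)  001110(✓)  010010(✓)  010111(✓)  011010(✓)  011011(✓)  100011(✓)  101010(✓)  101110(✓)  101111(✓)  110000(✓)  110001(✓)  110011(✓)  110111(✓)  111000(✓)  111010(✓)  111100(✓)  111110(✓)
size-2^1 implicants → -00011  -01110  -10111  -11010  00-110  01-010  01101-  1-0011  1-1010(✓)  1-1110(✓)  101-10(✓)  10111-  11-000  110-11  1100-1  11000-  111-00(✓)  111-10(✓)  1110-0(✓)  1111-0(✓)
size-2^2 implicants → 1-1-10  111--0
Unchecked terms (primes): -00011, -01110, -10111, -11010, 00-110, 01-010, 01101-, 1-0011, 1-1-10, 10111-, 11-000, 110-11, 1100-1, 11000-, 111--0
Minterm coverage:
  m3 ⊆ -00011 [E]
  m6 ⊆ 00-110 [E]
  m14 ⊆ -01110,00-110
  m18 ⊆ 01-010 [E]
  m23 ⊆ -10111 [E]
  m26 ⊆ -11010,01-010,01101-
  m27 ⊆ 01101- [E]
  m35 ⊆ -00011,1-0011
  m42 ⊆ 1-1-10 [E]
  m46 ⊆ -01110,1-1-10,10111-
  m47 ⊆ 10111- [E]
  m49 ⊆ 1100-1,11000-
  m51 ⊆ 1-0011,110-11,1100-1
  m55 ⊆ -10111,110-11
  m56 ⊆ 11-000,111--0
  m58 ⊆ -11010,1-1-10,111--0
  m60 ⊆ 111--0 [E]
  m62 ⊆ 1-1-10,111--0
E = {-00011, -10111, 00-110, 01-010, 01101-, 1-1-10, 10111-, 111--0}
Petrick residual → 1100-1
Cover = b'c'd'ef + bc'def + a'b'def' + a'bd'ef' + a'bcd'e + acef' + ab'cde + abc'd'f + abcf'  |cover|=9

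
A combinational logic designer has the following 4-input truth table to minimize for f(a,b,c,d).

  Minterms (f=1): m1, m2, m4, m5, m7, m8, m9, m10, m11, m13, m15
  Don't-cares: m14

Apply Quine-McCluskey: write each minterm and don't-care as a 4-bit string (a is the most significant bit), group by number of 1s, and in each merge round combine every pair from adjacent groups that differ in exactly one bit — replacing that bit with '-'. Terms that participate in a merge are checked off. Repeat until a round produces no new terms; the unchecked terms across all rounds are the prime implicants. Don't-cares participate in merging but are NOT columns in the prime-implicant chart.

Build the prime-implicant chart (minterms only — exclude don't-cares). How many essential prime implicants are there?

5

[col 0] 0001*, 0010*, 0100*, 0101*, 0111*, 1000*, 1001*, 1010*, 1011*, 1101*, 1110*, 1111*
[col 1] -001*, -010, -101*, -111*, 0-01*, 01-1*, 010-, 1-01*, 1-10*, 1-11*, 10-0*, 10-1*, 100-*, 101-*, 11-1*, 111-*
[col 2] --01, -1-1, 1--1, 1-1-, 10--
Prime implicants: --01, -010, -1-1, 010-, 1--1, 1-1-, 10--
PI chart (minterm → PIs covering it):
  1 | --01  (sole → essential)
  2 | -010  (sole → essential)
  4 | 010-  (sole → essential)
  5 | --01,-1-1,010-
  7 | -1-1  (sole → essential)
  8 | 10--  (sole → essential)
  9 | --01,1--1,10--
  10 | -010,1-1-,10--
  11 | 1--1,1-1-,10--
  13 | --01,-1-1,1--1
  15 | -1-1,1--1,1-1-
Essential prime implicants: --01, -010, -1-1, 010-, 10--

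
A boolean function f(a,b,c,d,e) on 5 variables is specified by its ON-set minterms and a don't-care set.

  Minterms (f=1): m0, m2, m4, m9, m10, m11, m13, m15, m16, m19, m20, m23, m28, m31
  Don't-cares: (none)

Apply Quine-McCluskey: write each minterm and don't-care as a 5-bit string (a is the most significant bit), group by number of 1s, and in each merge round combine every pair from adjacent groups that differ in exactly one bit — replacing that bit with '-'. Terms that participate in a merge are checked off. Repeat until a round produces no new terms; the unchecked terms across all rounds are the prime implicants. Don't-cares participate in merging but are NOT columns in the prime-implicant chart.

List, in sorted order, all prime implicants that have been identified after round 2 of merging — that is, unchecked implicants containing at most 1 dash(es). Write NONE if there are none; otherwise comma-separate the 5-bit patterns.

size-2^0 implicants → 00000(✓)  00010(✓)  00100(✓)  01001(✓)  01010(✓)  01011(✓)  01101(✓)  01111(✓)  10000(✓)  10011(✓)  10100(✓)  10111(✓)  11100(✓)  11111(✓)
size-2^1 implicants → -0000(✓)  -0100(✓)  -1111  0-010  00-00(✓)  000-0  01-01(✓)  01-11(✓)  010-1(✓)  0101-  011-1(✓)  1-100  1-111  10-00(✓)  10-11
size-2^2 implicants → -0-00  01--1
Unchecked terms (primes): -0-00, -1111, 0-010, 000-0, 01--1, 0101-, 1-100, 1-111, 10-11

-1111, 0-010, 000-0, 0101-, 1-100, 1-111, 10-11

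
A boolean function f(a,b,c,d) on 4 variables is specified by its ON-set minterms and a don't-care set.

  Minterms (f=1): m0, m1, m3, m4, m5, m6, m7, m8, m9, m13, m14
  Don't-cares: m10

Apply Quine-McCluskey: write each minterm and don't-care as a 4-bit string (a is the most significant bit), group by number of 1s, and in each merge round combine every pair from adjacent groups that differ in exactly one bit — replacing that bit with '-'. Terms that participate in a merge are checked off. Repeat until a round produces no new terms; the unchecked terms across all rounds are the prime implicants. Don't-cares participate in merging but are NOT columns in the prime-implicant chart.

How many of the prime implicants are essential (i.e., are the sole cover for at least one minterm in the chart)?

2

Round 0: 0000✓ 0001✓ 0011✓ 0100✓ 0101✓ 0110✓ 0111✓ 1000✓ 1001✓ 1010✓ 1101✓ 1110✓
Round 1: -000✓ -001✓ -101✓ -110 0-00✓ 0-01✓ 0-11✓ 00-1✓ 000-✓ 01-0✓ 01-1✓ 010-✓ 011-✓ 1-01✓ 1-10 10-0 100-✓
Round 2: --01 -00- 0--1 0-0- 01--
PIs = {--01, -00-, -110, 0--1, 0-0-, 01--, 1-10, 10-0}
Coverage chart:
  m0: -00-,0-0-
  m1: --01,-00-,0--1,0-0-
  m3: 0--1 ←essential
  m4: 0-0-,01--
  m5: --01,0--1,0-0-,01--
  m6: -110,01--
  m7: 0--1,01--
  m8: -00-,10-0
  m9: --01,-00-
  m13: --01 ←essential
  m14: -110,1-10
Essential: --01, 0--1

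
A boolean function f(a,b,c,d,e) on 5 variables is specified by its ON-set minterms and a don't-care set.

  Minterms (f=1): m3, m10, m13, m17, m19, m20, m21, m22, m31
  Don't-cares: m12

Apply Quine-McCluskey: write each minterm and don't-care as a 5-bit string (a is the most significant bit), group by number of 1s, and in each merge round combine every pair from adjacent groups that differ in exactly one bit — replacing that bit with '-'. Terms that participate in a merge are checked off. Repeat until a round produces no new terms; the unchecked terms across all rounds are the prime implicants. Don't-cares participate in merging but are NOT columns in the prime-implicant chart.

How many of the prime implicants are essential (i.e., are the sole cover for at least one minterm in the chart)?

size-2^0 implicants → 00011(✓)  01010  01100(✓)  01101(✓)  10001(✓)  10011(✓)  10100(✓)  10101(✓)  10110(✓)  11111
size-2^1 implicants → -0011  0110-  10-01  100-1  101-0  1010-
Unchecked terms (primes): -0011, 01010, 0110-, 10-01, 100-1, 101-0, 1010-, 11111
Minterm coverage:
  m3 ⊆ -0011 [E]
  m10 ⊆ 01010 [E]
  m13 ⊆ 0110- [E]
  m17 ⊆ 10-01,100-1
  m19 ⊆ -0011,100-1
  m20 ⊆ 101-0,1010-
  m21 ⊆ 10-01,1010-
  m22 ⊆ 101-0 [E]
  m31 ⊆ 11111 [E]
E = {-0011, 01010, 0110-, 101-0, 11111}

5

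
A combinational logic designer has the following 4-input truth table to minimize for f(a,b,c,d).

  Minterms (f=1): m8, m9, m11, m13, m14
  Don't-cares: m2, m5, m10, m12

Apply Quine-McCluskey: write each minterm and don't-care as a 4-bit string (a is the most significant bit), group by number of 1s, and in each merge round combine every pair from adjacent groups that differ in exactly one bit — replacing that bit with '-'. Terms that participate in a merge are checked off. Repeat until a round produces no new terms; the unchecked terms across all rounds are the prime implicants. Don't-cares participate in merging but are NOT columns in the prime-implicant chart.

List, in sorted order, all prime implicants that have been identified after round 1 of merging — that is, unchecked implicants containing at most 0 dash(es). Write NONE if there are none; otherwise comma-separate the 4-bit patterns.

NONE

size-2^0 implicants → 0010(✓)  0101(✓)  1000(✓)  1001(✓)  1010(✓)  1011(✓)  1100(✓)  1101(✓)  1110(✓)
size-2^1 implicants → -010  -101  1-00(✓)  1-01(✓)  1-10(✓)  10-0(✓)  10-1(✓)  100-(✓)  101-(✓)  11-0(✓)  110-(✓)
size-2^2 implicants → 1--0  1-0-  10--
Unchecked terms (primes): -010, -101, 1--0, 1-0-, 10--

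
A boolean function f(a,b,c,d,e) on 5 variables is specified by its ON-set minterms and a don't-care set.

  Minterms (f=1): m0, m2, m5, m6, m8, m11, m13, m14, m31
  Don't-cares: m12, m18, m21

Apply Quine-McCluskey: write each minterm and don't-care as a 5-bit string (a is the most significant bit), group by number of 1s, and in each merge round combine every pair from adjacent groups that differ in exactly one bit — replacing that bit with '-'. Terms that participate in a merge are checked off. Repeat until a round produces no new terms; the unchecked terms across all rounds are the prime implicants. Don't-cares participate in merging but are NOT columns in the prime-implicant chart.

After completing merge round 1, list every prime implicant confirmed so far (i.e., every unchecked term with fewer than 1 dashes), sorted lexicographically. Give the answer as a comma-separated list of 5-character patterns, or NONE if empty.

[col 0] 00000*, 00010*, 00101*, 00110*, 01000*, 01011, 01100*, 01101*, 01110*, 10010*, 10101*, 11111
[col 1] -0010, -0101, 0-000, 0-101, 0-110, 00-10, 000-0, 01-00, 011-0, 0110-
Prime implicants: -0010, -0101, 0-000, 0-101, 0-110, 00-10, 000-0, 01-00, 01011, 011-0, 0110-, 11111

01011, 11111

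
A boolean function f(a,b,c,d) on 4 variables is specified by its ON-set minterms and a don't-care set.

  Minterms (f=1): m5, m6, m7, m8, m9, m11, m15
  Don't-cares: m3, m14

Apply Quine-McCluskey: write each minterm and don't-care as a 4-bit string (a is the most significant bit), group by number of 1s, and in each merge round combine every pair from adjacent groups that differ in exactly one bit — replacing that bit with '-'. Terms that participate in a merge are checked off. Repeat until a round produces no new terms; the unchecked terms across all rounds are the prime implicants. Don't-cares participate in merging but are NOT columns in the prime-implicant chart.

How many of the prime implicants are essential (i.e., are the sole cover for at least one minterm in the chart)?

3

Round 0: 0011✓ 0101✓ 0110✓ 0111✓ 1000✓ 1001✓ 1011✓ 1110✓ 1111✓
Round 1: -011✓ -110✓ -111✓ 0-11✓ 01-1 011-✓ 1-11✓ 10-1 100- 111-✓
Round 2: --11 -11-
PIs = {--11, -11-, 01-1, 10-1, 100-}
Coverage chart:
  m5: 01-1 ←essential
  m6: -11- ←essential
  m7: --11,-11-,01-1
  m8: 100- ←essential
  m9: 10-1,100-
  m11: --11,10-1
  m15: --11,-11-
Essential: -11-, 01-1, 100-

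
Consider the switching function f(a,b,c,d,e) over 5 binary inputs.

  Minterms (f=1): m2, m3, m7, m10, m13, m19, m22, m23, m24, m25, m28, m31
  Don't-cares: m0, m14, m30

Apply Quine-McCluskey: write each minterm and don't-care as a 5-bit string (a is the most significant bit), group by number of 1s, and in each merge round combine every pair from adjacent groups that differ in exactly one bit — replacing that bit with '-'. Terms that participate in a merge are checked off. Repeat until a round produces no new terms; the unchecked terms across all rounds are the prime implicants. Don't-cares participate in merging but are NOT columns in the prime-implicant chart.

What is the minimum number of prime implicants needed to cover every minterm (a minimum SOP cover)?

6

Round 0: 00000✓ 00010✓ 00011✓ 00111✓ 01010✓ 01101 01110✓ 10011✓ 10110✓ 10111✓ 11000✓ 11001✓ 11100✓ 11110✓ 11111✓
Round 1: -0011✓ -0111✓ -1110 0-010 00-11✓ 000-0 0001- 01-10 1-110✓ 1-111✓ 10-11✓ 1011-✓ 11-00 1100- 111-0 1111-✓
Round 2: -0-11 1-11-
PIs = {-0-11, -1110, 0-010, 000-0, 0001-, 01-10, 01101, 1-11-, 11-00, 1100-, 111-0}
Coverage chart:
  m2: 0-010,000-0,0001-
  m3: -0-11,0001-
  m7: -0-11 ←essential
  m10: 0-010,01-10
  m13: 01101 ←essential
  m19: -0-11 ←essential
  m22: 1-11- ←essential
  m23: -0-11,1-11-
  m24: 11-00,1100-
  m25: 1100- ←essential
  m28: 11-00,111-0
  m31: 1-11- ←essential
Essential: -0-11, 01101, 1-11-, 1100-
Petrick residual → 0-010, 11-00
Min cover (6 terms): b'de + a'c'de' + a'bcd'e + acd + abd'e' + abc'd'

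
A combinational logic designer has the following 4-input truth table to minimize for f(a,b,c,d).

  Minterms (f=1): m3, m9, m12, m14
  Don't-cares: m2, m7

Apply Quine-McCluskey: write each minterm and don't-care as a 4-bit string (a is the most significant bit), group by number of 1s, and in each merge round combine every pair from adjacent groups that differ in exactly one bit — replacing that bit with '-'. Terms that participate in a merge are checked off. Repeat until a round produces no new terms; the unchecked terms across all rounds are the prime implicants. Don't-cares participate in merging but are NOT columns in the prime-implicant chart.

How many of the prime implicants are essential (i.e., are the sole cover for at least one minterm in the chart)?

2

[col 0] 0010*, 0011*, 0111*, 1001, 1100*, 1110*
[col 1] 0-11, 001-, 11-0
Prime implicants: 0-11, 001-, 1001, 11-0
PI chart (minterm → PIs covering it):
  3 | 0-11,001-
  9 | 1001  (sole → essential)
  12 | 11-0  (sole → essential)
  14 | 11-0  (sole → essential)
Essential prime implicants: 1001, 11-0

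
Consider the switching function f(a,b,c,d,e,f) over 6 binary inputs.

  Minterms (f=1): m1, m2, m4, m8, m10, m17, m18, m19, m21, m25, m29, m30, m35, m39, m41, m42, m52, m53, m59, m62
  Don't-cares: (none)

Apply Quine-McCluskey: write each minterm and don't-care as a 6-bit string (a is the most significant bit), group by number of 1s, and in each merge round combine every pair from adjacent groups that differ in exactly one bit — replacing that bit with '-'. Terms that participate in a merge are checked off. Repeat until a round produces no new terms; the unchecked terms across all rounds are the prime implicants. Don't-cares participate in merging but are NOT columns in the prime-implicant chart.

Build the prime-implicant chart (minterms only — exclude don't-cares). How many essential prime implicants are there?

Round 0: 000001✓ 000010✓ 000100 001000✓ 001010✓ 010001✓ 010010✓ 010011✓ 010101✓ 011001✓ 011101✓ 011110✓ 100011✓ 100111✓ 101001 101010✓ 110100✓ 110101✓ 111011 111110✓
Round 1: -01010 -10101 -11110 0-0001 0-0010 00-010 0010-0 01-001✓ 01-101✓ 010-01✓ 0100-1 01001- 011-01✓ 100-11 11010-
Round 2: 01--01
PIs = {-01010, -10101, -11110, 0-0001, 0-0010, 00-010, 000100, 0010-0, 01--01, 0100-1, 01001-, 100-11, 101001, 11010-, 111011}
Coverage chart:
  m1: 0-0001 ←essential
  m2: 0-0010,00-010
  m4: 000100 ←essential
  m8: 0010-0 ←essential
  m10: -01010,00-010,0010-0
  m17: 0-0001,01--01,0100-1
  m18: 0-0010,01001-
  m19: 0100-1,01001-
  m21: -10101,01--01
  m25: 01--01 ←essential
  m29: 01--01 ←essential
  m30: -11110 ←essential
  m35: 100-11 ←essential
  m39: 100-11 ←essential
  m41: 101001 ←essential
  m42: -01010 ←essential
  m52: 11010- ←essential
  m53: -10101,11010-
  m59: 111011 ←essential
  m62: -11110 ←essential
Essential: -01010, -11110, 0-0001, 000100, 0010-0, 01--01, 100-11, 101001, 11010-, 111011

10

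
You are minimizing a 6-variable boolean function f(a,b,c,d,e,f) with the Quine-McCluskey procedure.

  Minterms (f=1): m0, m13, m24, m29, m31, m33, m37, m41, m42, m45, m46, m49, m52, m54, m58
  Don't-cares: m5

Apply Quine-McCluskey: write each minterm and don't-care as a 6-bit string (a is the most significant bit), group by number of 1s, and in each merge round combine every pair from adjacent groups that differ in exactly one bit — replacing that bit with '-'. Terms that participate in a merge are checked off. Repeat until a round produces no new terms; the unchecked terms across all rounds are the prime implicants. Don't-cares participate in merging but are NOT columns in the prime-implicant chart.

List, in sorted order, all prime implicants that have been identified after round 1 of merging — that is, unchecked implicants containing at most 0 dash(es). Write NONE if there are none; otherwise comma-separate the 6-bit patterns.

000000, 011000

size-2^0 implicants → 000000  000101(✓)  001101(✓)  011000  011101(✓)  011111(✓)  100001(✓)  100101(✓)  101001(✓)  101010(✓)  101101(✓)  101110(✓)  110001(✓)  110100(✓)  110110(✓)  111010(✓)
size-2^1 implicants → -00101(✓)  -01101(✓)  0-1101  00-101(✓)  0111-1  1-0001  1-1010  10-001(✓)  10-101(✓)  100-01(✓)  101-01(✓)  101-10  1101-0
size-2^2 implicants → -0-101  10--01
Unchecked terms (primes): -0-101, 0-1101, 000000, 011000, 0111-1, 1-0001, 1-1010, 10--01, 101-10, 1101-0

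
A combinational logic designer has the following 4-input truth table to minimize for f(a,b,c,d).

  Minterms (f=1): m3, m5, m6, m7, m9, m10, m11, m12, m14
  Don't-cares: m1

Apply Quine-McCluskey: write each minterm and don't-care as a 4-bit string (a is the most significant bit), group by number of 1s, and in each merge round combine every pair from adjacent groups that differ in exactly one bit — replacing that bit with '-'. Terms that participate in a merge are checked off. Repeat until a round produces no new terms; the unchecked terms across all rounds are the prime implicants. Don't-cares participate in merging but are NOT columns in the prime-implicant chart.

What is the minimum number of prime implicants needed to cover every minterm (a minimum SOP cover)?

5

[col 0] 0001*, 0011*, 0101*, 0110*, 0111*, 1001*, 1010*, 1011*, 1100*, 1110*
[col 1] -001*, -011*, -110, 0-01*, 0-11*, 00-1*, 01-1*, 011-, 1-10, 10-1*, 101-, 11-0
[col 2] -0-1, 0--1
Prime implicants: -0-1, -110, 0--1, 011-, 1-10, 101-, 11-0
PI chart (minterm → PIs covering it):
  3 | -0-1,0--1
  5 | 0--1  (sole → essential)
  6 | -110,011-
  7 | 0--1,011-
  9 | -0-1  (sole → essential)
  10 | 1-10,101-
  11 | -0-1,101-
  12 | 11-0  (sole → essential)
  14 | -110,1-10,11-0
Essential prime implicants: -0-1, 0--1, 11-0
Petrick residual → -110, 1-10
Minimum SOP uses 5 PIs: b'd + bcd' + a'd + acd' + abd'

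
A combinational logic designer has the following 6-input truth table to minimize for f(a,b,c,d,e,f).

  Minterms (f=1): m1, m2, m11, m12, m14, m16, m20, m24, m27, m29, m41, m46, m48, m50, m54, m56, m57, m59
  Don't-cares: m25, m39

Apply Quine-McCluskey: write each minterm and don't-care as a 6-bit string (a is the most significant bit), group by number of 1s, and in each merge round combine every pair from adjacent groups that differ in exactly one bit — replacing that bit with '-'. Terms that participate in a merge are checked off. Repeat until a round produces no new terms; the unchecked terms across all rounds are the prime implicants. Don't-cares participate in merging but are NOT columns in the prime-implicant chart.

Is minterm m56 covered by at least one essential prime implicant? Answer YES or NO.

NO

size-2^0 implicants → 000001  000010  001011(✓)  001100(✓)  001110(✓)  010000(✓)  010100(✓)  011000(✓)  011001(✓)  011011(✓)  011101(✓)  100111  101001(✓)  101110(✓)  110000(✓)  110010(✓)  110110(✓)  111000(✓)  111001(✓)  111011(✓)
size-2^1 implicants → -01110  -10000(✓)  -11000(✓)  -11001(✓)  -11011(✓)  0-1011  0011-0  01-000(✓)  010-00  011-01  0110-1(✓)  01100-(✓)  1-1001  11-000(✓)  110-10  1100-0  1110-1(✓)  11100-(✓)
size-2^2 implicants → -1-000  -110-1  -1100-
Unchecked terms (primes): -01110, -1-000, -110-1, -1100-, 0-1011, 000001, 000010, 0011-0, 010-00, 011-01, 1-1001, 100111, 110-10, 1100-0
Minterm coverage:
  m1 ⊆ 000001 [E]
  m2 ⊆ 000010 [E]
  m11 ⊆ 0-1011 [E]
  m12 ⊆ 0011-0 [E]
  m14 ⊆ -01110,0011-0
  m16 ⊆ -1-000,010-00
  m20 ⊆ 010-00 [E]
  m24 ⊆ -1-000,-1100-
  m27 ⊆ -110-1,0-1011
  m29 ⊆ 011-01 [E]
  m41 ⊆ 1-1001 [E]
  m46 ⊆ -01110 [E]
  m48 ⊆ -1-000,1100-0
  m50 ⊆ 110-10,1100-0
  m54 ⊆ 110-10 [E]
  m56 ⊆ -1-000,-1100-
  m57 ⊆ -110-1,-1100-,1-1001
  m59 ⊆ -110-1 [E]
E = {-01110, -110-1, 0-1011, 000001, 000010, 0011-0, 010-00, 011-01, 1-1001, 110-10}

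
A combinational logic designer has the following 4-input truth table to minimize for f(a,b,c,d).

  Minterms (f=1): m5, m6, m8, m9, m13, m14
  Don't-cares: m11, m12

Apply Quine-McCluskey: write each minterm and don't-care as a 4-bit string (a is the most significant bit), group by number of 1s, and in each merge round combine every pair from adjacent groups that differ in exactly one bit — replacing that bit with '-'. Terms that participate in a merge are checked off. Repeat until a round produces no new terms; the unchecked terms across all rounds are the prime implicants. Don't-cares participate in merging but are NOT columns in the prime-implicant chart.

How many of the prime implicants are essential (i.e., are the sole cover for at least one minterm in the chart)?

size-2^0 implicants → 0101(✓)  0110(✓)  1000(✓)  1001(✓)  1011(✓)  1100(✓)  1101(✓)  1110(✓)
size-2^1 implicants → -101  -110  1-00(✓)  1-01(✓)  10-1  100-(✓)  11-0  110-(✓)
size-2^2 implicants → 1-0-
Unchecked terms (primes): -101, -110, 1-0-, 10-1, 11-0
Minterm coverage:
  m5 ⊆ -101 [E]
  m6 ⊆ -110 [E]
  m8 ⊆ 1-0- [E]
  m9 ⊆ 1-0-,10-1
  m13 ⊆ -101,1-0-
  m14 ⊆ -110,11-0
E = {-101, -110, 1-0-}

3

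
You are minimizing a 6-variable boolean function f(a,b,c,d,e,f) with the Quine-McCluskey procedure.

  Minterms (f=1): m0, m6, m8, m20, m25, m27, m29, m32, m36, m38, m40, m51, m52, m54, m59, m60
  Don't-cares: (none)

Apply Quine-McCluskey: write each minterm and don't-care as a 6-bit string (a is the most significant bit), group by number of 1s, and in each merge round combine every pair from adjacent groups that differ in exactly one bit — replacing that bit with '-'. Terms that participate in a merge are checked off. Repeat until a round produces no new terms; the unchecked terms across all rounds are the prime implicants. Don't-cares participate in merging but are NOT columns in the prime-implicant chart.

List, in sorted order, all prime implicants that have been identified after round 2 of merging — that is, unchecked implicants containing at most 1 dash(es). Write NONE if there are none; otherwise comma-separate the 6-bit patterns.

[col 0] 000000*, 000110*, 001000*, 010100*, 011001*, 011011*, 011101*, 100000*, 100100*, 100110*, 101000*, 110011*, 110100*, 110110*, 111011*, 111100*
[col 1] -00000*, -00110, -01000*, -10100, -11011, 00-000*, 011-01, 0110-1, 1-0100*, 1-0110*, 10-000*, 100-00, 1001-0*, 11-011, 11-100, 1101-0*
[col 2] -0-000, 1-01-0
Prime implicants: -0-000, -00110, -10100, -11011, 011-01, 0110-1, 1-01-0, 100-00, 11-011, 11-100

-00110, -10100, -11011, 011-01, 0110-1, 100-00, 11-011, 11-100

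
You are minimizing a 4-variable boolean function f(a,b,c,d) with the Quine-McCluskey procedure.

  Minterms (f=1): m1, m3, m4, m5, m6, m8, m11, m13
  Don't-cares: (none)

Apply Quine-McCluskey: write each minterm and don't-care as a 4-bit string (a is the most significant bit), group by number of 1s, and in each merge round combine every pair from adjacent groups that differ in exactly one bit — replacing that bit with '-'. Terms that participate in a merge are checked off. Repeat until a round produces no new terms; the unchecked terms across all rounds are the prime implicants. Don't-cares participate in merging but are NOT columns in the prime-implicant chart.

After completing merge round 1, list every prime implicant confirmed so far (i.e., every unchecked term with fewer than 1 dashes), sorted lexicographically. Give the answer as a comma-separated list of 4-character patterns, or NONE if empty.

[col 0] 0001*, 0011*, 0100*, 0101*, 0110*, 1000, 1011*, 1101*
[col 1] -011, -101, 0-01, 00-1, 01-0, 010-
Prime implicants: -011, -101, 0-01, 00-1, 01-0, 010-, 1000

1000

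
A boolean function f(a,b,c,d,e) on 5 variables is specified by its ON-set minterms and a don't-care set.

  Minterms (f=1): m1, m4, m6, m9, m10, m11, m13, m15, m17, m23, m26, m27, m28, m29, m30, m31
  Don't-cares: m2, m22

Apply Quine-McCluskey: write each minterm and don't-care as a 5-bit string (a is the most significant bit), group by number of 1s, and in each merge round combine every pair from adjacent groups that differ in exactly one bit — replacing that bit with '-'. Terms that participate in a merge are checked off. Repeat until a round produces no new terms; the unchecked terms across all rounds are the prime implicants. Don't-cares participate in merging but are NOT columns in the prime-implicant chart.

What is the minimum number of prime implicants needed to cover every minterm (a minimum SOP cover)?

6

Round 0: 00001✓ 00010✓ 00100✓ 00110✓ 01001✓ 01010✓ 01011✓ 01101✓ 01111✓ 10001✓ 10110✓ 10111✓ 11010✓ 11011✓ 11100✓ 11101✓ 11110✓ 11111✓
Round 1: -0001 -0110 -1010✓ -1011✓ -1101✓ -1111✓ 0-001 0-010 00-10 001-0 01-01✓ 01-11✓ 010-1✓ 0101-✓ 011-1✓ 1-110✓ 1-111✓ 1011-✓ 11-10✓ 11-11✓ 1101-✓ 111-0✓ 111-1✓ 1110-✓ 1111-✓
Round 2: -1-11 -101- -11-1 01--1 1-11- 11-1- 111--
PIs = {-0001, -0110, -1-11, -101-, -11-1, 0-001, 0-010, 00-10, 001-0, 01--1, 1-11-, 11-1-, 111--}
Coverage chart:
  m1: -0001,0-001
  m4: 001-0 ←essential
  m6: -0110,00-10,001-0
  m9: 0-001,01--1
  m10: -101-,0-010
  m11: -1-11,-101-,01--1
  m13: -11-1,01--1
  m15: -1-11,-11-1,01--1
  m17: -0001 ←essential
  m23: 1-11- ←essential
  m26: -101-,11-1-
  m27: -1-11,-101-,11-1-
  m28: 111-- ←essential
  m29: -11-1,111--
  m30: 1-11-,11-1-,111--
  m31: -1-11,-11-1,1-11-,11-1-,111--
Essential: -0001, 001-0, 1-11-, 111--
Petrick residual → -101-, 01--1
Min cover (6 terms): b'c'd'e + bc'd + a'b'ce' + a'be + acd + abc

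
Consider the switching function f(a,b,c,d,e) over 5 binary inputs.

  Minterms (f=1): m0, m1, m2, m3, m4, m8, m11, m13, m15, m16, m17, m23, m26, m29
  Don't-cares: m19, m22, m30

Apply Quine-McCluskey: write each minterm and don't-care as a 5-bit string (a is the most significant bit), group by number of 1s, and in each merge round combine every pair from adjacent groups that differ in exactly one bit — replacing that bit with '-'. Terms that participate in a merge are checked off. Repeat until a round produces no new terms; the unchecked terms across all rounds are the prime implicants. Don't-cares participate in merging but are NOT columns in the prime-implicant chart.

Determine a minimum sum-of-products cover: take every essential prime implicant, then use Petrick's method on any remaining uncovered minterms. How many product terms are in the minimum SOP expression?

8

size-2^0 implicants → 00000(✓)  00001(✓)  00010(✓)  00011(✓)  00100(✓)  01000(✓)  01011(✓)  01101(✓)  01111(✓)  10000(✓)  10001(✓)  10011(✓)  10110(✓)  10111(✓)  11010(✓)  11101(✓)  11110(✓)
size-2^1 implicants → -0000(✓)  -0001(✓)  -0011(✓)  -1101  0-000  0-011  00-00  000-0(✓)  000-1(✓)  0000-(✓)  0001-(✓)  01-11  011-1  1-110  10-11  100-1(✓)  1000-(✓)  1011-  11-10
size-2^2 implicants → -00-1  -000-  000--
Unchecked terms (primes): -00-1, -000-, -1101, 0-000, 0-011, 00-00, 000--, 01-11, 011-1, 1-110, 10-11, 1011-, 11-10
Minterm coverage:
  m0 ⊆ -000-,0-000,00-00,000--
  m1 ⊆ -00-1,-000-,000--
  m2 ⊆ 000-- [E]
  m3 ⊆ -00-1,0-011,000--
  m4 ⊆ 00-00 [E]
  m8 ⊆ 0-000 [E]
  m11 ⊆ 0-011,01-11
  m13 ⊆ -1101,011-1
  m15 ⊆ 01-11,011-1
  m16 ⊆ -000- [E]
  m17 ⊆ -00-1,-000-
  m23 ⊆ 10-11,1011-
  m26 ⊆ 11-10 [E]
  m29 ⊆ -1101 [E]
E = {-000-, -1101, 0-000, 00-00, 000--, 11-10}
Petrick residual → 01-11, 10-11
Cover = b'c'd' + bcd'e + a'c'd'e' + a'b'd'e' + a'b'c' + a'bde + ab'de + abde'  |cover|=8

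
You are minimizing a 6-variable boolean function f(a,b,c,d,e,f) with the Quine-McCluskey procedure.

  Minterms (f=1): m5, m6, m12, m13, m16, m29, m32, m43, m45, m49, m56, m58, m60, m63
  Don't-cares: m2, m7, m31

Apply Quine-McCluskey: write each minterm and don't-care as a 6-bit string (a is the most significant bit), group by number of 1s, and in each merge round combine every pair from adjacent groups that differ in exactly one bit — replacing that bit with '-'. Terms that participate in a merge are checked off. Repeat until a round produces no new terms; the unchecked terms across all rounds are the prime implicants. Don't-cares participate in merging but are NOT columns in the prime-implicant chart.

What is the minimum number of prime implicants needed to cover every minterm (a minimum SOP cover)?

12

[col 0] 000010*, 000101*, 000110*, 000111*, 001100*, 001101*, 010000, 011101*, 011111*, 100000, 101011, 101101*, 110001, 111000*, 111010*, 111100*, 111111*
[col 1] -01101, -11111, 0-1101, 00-101, 000-10, 0001-1, 00011-, 00110-, 0111-1, 111-00, 1110-0
Prime implicants: -01101, -11111, 0-1101, 00-101, 000-10, 0001-1, 00011-, 00110-, 010000, 0111-1, 100000, 101011, 110001, 111-00, 1110-0
PI chart (minterm → PIs covering it):
  5 | 00-101,0001-1
  6 | 000-10,00011-
  12 | 00110-  (sole → essential)
  13 | -01101,0-1101,00-101,00110-
  16 | 010000  (sole → essential)
  29 | 0-1101,0111-1
  32 | 100000  (sole → essential)
  43 | 101011  (sole → essential)
  45 | -01101  (sole → essential)
  49 | 110001  (sole → essential)
  56 | 111-00,1110-0
  58 | 1110-0  (sole → essential)
  60 | 111-00  (sole → essential)
  63 | -11111  (sole → essential)
Essential prime implicants: -01101, -11111, 00110-, 010000, 100000, 101011, 110001, 111-00, 1110-0
Petrick residual → 0-1101, 00-101, 000-10
Minimum SOP uses 12 PIs: b'cde'f + bcdef + a'cde'f + a'b'de'f + a'b'c'ef' + a'b'cde' + a'bc'd'e'f' + ab'c'd'e'f' + ab'cd'ef + abc'd'e'f + abce'f' + abcd'f'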